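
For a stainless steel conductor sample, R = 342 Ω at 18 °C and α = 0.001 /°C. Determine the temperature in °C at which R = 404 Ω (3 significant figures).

R = R₀(1 + α(T − T₀)) ⇒ T = T₀ + (R/R₀ − 1)/α
T = 18 + (404/342 − 1)/0.001 = 18 + (0.1813)/0.001 = 199 °C

199 °C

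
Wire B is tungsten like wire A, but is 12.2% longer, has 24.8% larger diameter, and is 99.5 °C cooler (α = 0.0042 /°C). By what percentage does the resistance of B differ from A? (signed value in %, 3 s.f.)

R ∝ ρL/d² with ρ ∝ (1+αΔT), so R_B/R_A = (1 + 12.2/100) × (1 + 24.8/100)⁻² × (1 − 0.0042×99.5)
= 1.122 × 0.6421 × 0.5821 = 0.4193
(R_B − R_A)/R_A = 0.4193 − 1 = -58.1%

-58.1%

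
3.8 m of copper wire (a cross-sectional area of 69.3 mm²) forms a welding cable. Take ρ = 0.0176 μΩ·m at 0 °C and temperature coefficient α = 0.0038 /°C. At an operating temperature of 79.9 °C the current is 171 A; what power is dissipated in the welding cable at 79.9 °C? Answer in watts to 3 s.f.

ρ = 0.0176 μΩ·m = 1.76×10^-8 Ω·m
A = 69.3 mm² = 6.930e-05 m²
R₍0₎ = ρL/A = (1.76×10^-8)(3.8)/(6.930e-05) = 9.651×10^-4 Ω
R₍79.9₎ = R₍0₎(1 + αΔT) = 9.651×10^-4 × (1 + 0.0038×79.9) = 0.001258 Ω
P = I²R = (171)² × 0.001258 = 36.8 W

36.8 W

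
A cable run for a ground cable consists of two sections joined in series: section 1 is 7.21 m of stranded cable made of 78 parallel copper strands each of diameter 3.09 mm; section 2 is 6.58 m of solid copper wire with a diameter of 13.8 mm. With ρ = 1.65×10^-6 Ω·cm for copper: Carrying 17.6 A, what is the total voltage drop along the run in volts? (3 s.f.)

0.0164 V

ρ = 1.65×10^-6 Ω·cm = 1.65×10^-8 Ω·m
Section 1: A_strand = π(1.5450e-03)² = 7.499e-06 m²; R₁ = ρL/(N·A_s) = (1.65×10^-8)(7.21)/(78×7.499e-06) = 2.034×10^-4 Ω
Section 2: A = π(d/2)² = π(6.9000e-03 m)² = 1.496e-04 m²
R₂ = (1.65×10^-8)(6.58)/(1.496e-04) = 7.259×10^-4 Ω
R = R₁ + R₂ = 9.293×10^-4 Ω
V = IR = 17.6 × 9.293×10^-4 = 0.0164 V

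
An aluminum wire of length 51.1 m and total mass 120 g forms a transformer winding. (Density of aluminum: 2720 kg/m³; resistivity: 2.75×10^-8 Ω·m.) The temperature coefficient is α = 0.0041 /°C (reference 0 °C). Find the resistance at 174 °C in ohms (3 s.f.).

A = m/(density·L) = 0.12/(2720×51.1) = 8.6336e-07 m²
R = ρL/A = (2.75×10^-8)(51.1)/(8.6336e-07) = 1.628 Ω
R(174 °C) = 1.628 × (1 + 0.0041×174) = 2.79 Ω

2.79 Ω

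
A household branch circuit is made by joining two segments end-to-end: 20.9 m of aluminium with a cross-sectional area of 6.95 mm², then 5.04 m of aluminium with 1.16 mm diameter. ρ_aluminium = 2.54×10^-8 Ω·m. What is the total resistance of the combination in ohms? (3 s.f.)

0.198 Ω

Segment 1: A = 6.95 mm² = 6.950e-06 m²
R₁ = ρL/A = (2.54×10^-8)(20.9)/(6.950e-06) = 0.07638 Ω
Segment 2: A = π(d/2)² = π(5.8000e-04 m)² = 1.057e-06 m²
R₂ = (2.54×10^-8)(5.04)/(1.057e-06) = 0.1211 Ω
R = R₁ + R₂ = 0.198 Ω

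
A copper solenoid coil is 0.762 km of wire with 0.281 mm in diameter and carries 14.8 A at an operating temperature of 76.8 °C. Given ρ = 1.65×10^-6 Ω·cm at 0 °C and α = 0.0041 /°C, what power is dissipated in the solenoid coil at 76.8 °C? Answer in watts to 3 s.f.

58400 W

ρ = 1.65×10^-6 Ω·cm = 1.65×10^-8 Ω·m
A = π(d/2)² = π(1.4050e-04 m)² = 6.202e-08 m²
R₍0₎ = ρL/A = (1.65×10^-8)(762)/(6.202e-08) = 202.7 Ω
R₍76.8₎ = R₍0₎(1 + αΔT) = 202.7 × (1 + 0.0041×76.8) = 266.6 Ω
P = I²R = (14.8)² × 266.6 = 58400 W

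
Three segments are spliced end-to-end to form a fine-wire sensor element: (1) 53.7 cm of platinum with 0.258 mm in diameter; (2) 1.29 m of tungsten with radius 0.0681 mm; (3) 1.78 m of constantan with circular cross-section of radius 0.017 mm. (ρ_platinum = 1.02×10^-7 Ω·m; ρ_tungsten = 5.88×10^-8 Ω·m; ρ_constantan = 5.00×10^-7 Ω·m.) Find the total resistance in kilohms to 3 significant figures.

0.987 kΩ

Seg 1: A = π(d/2)² = π(1.2900e-04 m)² = 5.228e-08 m²
R_1 = (1.02×10^-7)(0.537)/(5.228e-08) = 1.048 Ω
Seg 2: A = πr² = π(6.8100e-05 m)² = 1.457e-08 m²
R_2 = (5.88×10^-8)(1.29)/(1.457e-08) = 5.206 Ω
Seg 3: A = πr² = π(1.7000e-05 m)² = 9.079e-10 m²
R_3 = (5.00×10^-7)(1.78)/(9.079e-10) = 980.3 Ω
R_total = R_1 + R_2 + R_3 = 0.987 kΩ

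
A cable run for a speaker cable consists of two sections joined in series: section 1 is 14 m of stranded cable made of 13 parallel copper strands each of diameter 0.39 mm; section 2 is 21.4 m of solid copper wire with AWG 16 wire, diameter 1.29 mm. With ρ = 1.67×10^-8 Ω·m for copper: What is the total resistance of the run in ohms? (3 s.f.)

Section 1: A_strand = π(1.9500e-04)² = 1.195e-07 m²; R₁ = ρL/(N·A_s) = (1.67×10^-8)(14)/(13×1.195e-07) = 0.1506 Ω
Section 2: A = π(1.29/2 mm)² = π(6.4500e-04 m)² = 1.307e-06 m²
R₂ = (1.67×10^-8)(21.4)/(1.307e-06) = 0.2734 Ω
R = R₁ + R₂ = 0.424 Ω

0.424 Ω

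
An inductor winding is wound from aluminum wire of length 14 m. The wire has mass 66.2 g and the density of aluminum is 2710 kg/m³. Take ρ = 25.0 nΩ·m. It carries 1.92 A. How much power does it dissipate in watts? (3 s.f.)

ρ = 25.0 nΩ·m = 2.50×10^-8 Ω·m
A = m/(density·L) = 0.0662/(2710×14) = 1.7449e-06 m²
R = ρL/A = (2.50×10^-8)(14)/(1.7449e-06) = 0.2006 Ω
P = I²R = (1.92)² × 0.2006 = 0.739 W

0.739 W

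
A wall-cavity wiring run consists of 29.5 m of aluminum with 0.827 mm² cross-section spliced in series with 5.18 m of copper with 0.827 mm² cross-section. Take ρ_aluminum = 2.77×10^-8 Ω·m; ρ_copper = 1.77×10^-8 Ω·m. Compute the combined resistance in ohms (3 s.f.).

1.10 Ω

Segment 1: A = 0.827 mm² = 8.270e-07 m²
R₁ = ρL/A = (2.77×10^-8)(29.5)/(8.270e-07) = 0.9881 Ω
R₂ = (1.77×10^-8)(5.18)/(8.270e-07) = 0.1109 Ω
R = R₁ + R₂ = 1.10 Ω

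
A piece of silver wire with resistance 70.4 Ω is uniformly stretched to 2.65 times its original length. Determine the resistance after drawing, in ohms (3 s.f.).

Volume constant ⇒ A' = A/k with k = 2.65. R' = ρ(kL)/(A/k) = k²R.
R' = 7.022 × 70.4 = 494 Ω

494 Ω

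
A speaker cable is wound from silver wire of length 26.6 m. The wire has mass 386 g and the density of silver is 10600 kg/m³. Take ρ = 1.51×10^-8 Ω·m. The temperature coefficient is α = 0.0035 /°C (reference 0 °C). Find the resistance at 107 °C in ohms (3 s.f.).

0.403 Ω

A = m/(density·L) = 0.386/(10600×26.6) = 1.3690e-06 m²
R = ρL/A = (1.51×10^-8)(26.6)/(1.3690e-06) = 0.2934 Ω
R(107 °C) = 0.2934 × (1 + 0.0035×107) = 0.403 Ω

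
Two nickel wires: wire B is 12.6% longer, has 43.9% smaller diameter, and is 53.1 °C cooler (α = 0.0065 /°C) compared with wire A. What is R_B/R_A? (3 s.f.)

R ∝ ρL/d² with ρ ∝ (1+αΔT), so R_B/R_A = (1 + 12.6/100) × (1 − 43.9/100)⁻² × (1 − 0.0065×53.1)
= 1.126 × 3.177 × 0.6549 = 2.34

2.34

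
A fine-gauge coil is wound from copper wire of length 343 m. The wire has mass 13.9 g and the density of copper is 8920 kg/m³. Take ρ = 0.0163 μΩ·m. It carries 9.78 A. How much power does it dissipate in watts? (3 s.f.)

ρ = 0.0163 μΩ·m = 1.63×10^-8 Ω·m
A = m/(density·L) = 0.0139/(8920×343) = 4.5431e-09 m²
R = ρL/A = (1.63×10^-8)(343)/(4.5431e-09) = 1231 Ω
P = I²R = (9.78)² × 1231 = 1.18×10^5 W

1.18×10^5 W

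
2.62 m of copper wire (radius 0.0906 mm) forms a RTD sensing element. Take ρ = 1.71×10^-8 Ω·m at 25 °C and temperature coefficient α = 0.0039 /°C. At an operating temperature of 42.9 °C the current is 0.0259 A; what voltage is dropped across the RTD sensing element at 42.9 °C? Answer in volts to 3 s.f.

0.0481 V

A = πr² = π(9.0600e-05 m)² = 2.579e-08 m²
R₍25₎ = ρL/A = (1.71×10^-8)(2.62)/(2.579e-08) = 1.737 Ω
R₍42.9₎ = R₍25₎(1 + αΔT) = 1.737 × (1 + 0.0039×17.9) = 1.859 Ω
V = IR = 0.0259 × 1.859 = 0.0481 V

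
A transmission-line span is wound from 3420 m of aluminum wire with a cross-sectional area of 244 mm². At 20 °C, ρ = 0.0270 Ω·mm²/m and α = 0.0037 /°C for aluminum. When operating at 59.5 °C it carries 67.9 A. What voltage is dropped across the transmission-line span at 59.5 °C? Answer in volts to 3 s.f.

ρ = 0.0270 Ω·mm²/m = 2.70×10^-8 Ω·m
A = 244 mm² = 2.440e-04 m²
R₍20₎ = ρL/A = (2.70×10^-8)(3420)/(2.440e-04) = 0.3784 Ω
R₍59.5₎ = R₍20₎(1 + αΔT) = 0.3784 × (1 + 0.0037×39.5) = 0.4338 Ω
V = IR = 67.9 × 0.4338 = 29.5 V

29.5 V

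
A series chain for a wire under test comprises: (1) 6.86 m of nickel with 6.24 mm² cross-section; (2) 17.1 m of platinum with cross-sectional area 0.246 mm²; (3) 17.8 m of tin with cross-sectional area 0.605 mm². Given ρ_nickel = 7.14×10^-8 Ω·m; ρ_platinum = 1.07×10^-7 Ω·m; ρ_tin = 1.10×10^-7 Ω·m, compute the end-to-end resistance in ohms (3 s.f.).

Seg 1: A = 6.24 mm² = 6.240e-06 m²
R_1 = (7.14×10^-8)(6.86)/(6.240e-06) = 0.07849 Ω
Seg 2: A = 0.246 mm² = 2.460e-07 m²
R_2 = (1.07×10^-7)(17.1)/(2.460e-07) = 7.438 Ω
Seg 3: A = 0.605 mm² = 6.050e-07 m²
R_3 = (1.10×10^-7)(17.8)/(6.050e-07) = 3.236 Ω
R_total = R_1 + R_2 + R_3 = 10.8 Ω

10.8 Ω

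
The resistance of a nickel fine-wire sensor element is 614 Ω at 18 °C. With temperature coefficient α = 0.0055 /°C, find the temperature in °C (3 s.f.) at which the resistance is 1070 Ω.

R = R₀(1 + α(T − T₀)) ⇒ T = T₀ + (R/R₀ − 1)/α
T = 18 + (1070/614 − 1)/0.0055 = 18 + (0.7427)/0.0055 = 153 °C

153 °C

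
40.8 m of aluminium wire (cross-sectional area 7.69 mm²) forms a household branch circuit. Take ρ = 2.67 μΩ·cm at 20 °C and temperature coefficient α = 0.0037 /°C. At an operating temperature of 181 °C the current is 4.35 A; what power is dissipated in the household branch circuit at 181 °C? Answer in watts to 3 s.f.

4.28 W

ρ = 2.67 μΩ·cm = 2.67×10^-8 Ω·m
A = 7.69 mm² = 7.690e-06 m²
R₍20₎ = ρL/A = (2.67×10^-8)(40.8)/(7.690e-06) = 0.1417 Ω
R₍181₎ = R₍20₎(1 + αΔT) = 0.1417 × (1 + 0.0037×161) = 0.226 Ω
P = I²R = (4.35)² × 0.226 = 4.28 W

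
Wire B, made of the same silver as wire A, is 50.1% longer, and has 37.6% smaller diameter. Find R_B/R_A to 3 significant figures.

3.85

R ∝ L/d², so R_B/R_A = (1 + 50.1/100) × (1 − 37.6/100)⁻²
= 1.501 × 2.568 = 3.85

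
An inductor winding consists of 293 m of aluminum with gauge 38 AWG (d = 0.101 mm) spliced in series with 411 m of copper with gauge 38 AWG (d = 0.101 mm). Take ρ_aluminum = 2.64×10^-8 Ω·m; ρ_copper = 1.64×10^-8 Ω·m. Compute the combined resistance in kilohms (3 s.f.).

Segment 1: A = π(0.101/2 mm)² = π(5.0500e-05 m)² = 8.012e-09 m²
R₁ = ρL/A = (2.64×10^-8)(293)/(8.012e-09) = 965.5 Ω
R₂ = (1.64×10^-8)(411)/(8.012e-09) = 841.3 Ω
R = R₁ + R₂ = 1.81 kΩ

1.81 kΩ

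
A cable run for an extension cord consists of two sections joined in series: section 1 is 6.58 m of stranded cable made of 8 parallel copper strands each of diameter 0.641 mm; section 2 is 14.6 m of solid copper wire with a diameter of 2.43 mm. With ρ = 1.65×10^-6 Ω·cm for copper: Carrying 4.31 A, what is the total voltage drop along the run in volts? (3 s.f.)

ρ = 1.65×10^-6 Ω·cm = 1.65×10^-8 Ω·m
Section 1: A_strand = π(3.2050e-04)² = 3.227e-07 m²; R₁ = ρL/(N·A_s) = (1.65×10^-8)(6.58)/(8×3.227e-07) = 0.04205 Ω
Section 2: A = π(d/2)² = π(1.2150e-03 m)² = 4.638e-06 m²
R₂ = (1.65×10^-8)(14.6)/(4.638e-06) = 0.05194 Ω
R = R₁ + R₂ = 0.094 Ω
V = IR = 4.31 × 0.094 = 0.405 V

0.405 V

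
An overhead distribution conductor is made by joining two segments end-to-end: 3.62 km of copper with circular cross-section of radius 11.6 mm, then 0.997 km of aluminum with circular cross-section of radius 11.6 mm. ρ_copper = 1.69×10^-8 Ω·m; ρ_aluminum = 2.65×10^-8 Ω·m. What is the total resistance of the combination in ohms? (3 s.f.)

0.207 Ω

Segment 1: A = πr² = π(1.1600e-02 m)² = 4.227e-04 m²
R₁ = ρL/A = (1.69×10^-8)(3620)/(4.227e-04) = 0.1447 Ω
R₂ = (2.65×10^-8)(997)/(4.227e-04) = 0.0625 Ω
R = R₁ + R₂ = 0.207 Ω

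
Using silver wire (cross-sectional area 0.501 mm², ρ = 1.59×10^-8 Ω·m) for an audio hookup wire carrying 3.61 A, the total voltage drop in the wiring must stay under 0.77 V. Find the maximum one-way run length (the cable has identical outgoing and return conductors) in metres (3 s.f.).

A = 0.501 mm² = 5.010e-07 m²
L_max = V_max·A/(2·ρI) = (0.77)(5.010e-07)/(2×1.59×10^-8×3.61) = 3.36 m

3.36 m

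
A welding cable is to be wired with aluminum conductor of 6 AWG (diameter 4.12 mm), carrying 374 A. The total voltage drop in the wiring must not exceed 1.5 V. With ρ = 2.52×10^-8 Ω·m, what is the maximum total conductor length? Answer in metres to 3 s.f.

A = π(4.12/2 mm)² = π(2.0600e-03 m)² = 1.333e-05 m²
L_max = V_max·A/(1·ρI) = (1.5)(1.333e-05)/(2.52×10^-8×374) = 2.12 m

2.12 m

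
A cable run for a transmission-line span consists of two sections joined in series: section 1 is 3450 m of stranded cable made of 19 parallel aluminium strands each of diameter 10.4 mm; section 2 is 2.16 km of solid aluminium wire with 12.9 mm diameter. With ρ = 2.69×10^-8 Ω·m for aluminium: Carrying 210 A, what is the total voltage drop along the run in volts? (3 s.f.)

Section 1: A_strand = π(5.2000e-03)² = 8.495e-05 m²; R₁ = ρL/(N·A_s) = (2.69×10^-8)(3450)/(19×8.495e-05) = 0.0575 Ω
Section 2: A = π(d/2)² = π(6.4500e-03 m)² = 1.307e-04 m²
R₂ = (2.69×10^-8)(2160)/(1.307e-04) = 0.4446 Ω
R = R₁ + R₂ = 0.5021 Ω
V = IR = 210 × 0.5021 = 105 V

105 V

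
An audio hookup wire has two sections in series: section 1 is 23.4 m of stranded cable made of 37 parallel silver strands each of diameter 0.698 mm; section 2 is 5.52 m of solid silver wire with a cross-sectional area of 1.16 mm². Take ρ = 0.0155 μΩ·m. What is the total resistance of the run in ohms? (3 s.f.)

0.0994 Ω

ρ = 0.0155 μΩ·m = 1.55×10^-8 Ω·m
Section 1: A_strand = π(3.4900e-04)² = 3.826e-07 m²; R₁ = ρL/(N·A_s) = (1.55×10^-8)(23.4)/(37×3.826e-07) = 0.02562 Ω
Section 2: A = 1.16 mm² = 1.160e-06 m²
R₂ = (1.55×10^-8)(5.52)/(1.160e-06) = 0.07376 Ω
R = R₁ + R₂ = 0.0994 Ω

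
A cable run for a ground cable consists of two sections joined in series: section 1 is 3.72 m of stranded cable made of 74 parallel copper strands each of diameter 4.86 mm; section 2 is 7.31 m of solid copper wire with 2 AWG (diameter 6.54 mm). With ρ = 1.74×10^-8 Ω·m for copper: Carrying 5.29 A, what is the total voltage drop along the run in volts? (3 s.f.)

0.0203 V

Section 1: A_strand = π(2.4300e-03)² = 1.855e-05 m²; R₁ = ρL/(N·A_s) = (1.74×10^-8)(3.72)/(74×1.855e-05) = 4.715×10^-5 Ω
Section 2: A = π(6.54/2 mm)² = π(3.2700e-03 m)² = 3.359e-05 m²
R₂ = (1.74×10^-8)(7.31)/(3.359e-05) = 0.003786 Ω
R = R₁ + R₂ = 0.003834 Ω
V = IR = 5.29 × 0.003834 = 0.0203 V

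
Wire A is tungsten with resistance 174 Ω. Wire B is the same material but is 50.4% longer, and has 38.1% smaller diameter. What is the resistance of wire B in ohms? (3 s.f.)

R ∝ L/d², so R_B/R_A = (1 + 50.4/100) × (1 − 38.1/100)⁻²
= 1.504 × 2.61 = 3.925
R_B = 3.925 × 174 = 683 Ω

683 Ω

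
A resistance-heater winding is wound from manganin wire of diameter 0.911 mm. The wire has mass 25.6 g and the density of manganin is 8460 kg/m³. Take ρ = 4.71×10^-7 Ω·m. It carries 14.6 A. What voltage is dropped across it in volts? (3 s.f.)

49.0 V

A = π(d/2)² = π(4.5550e-04 m)² = 6.5182e-07 m²
L = m/(density·A) = 0.0256/(8460×6.5182e-07) = 4.642 m
R = ρL/A = (4.71×10^-7)(4.642)/(6.5182e-07) = 3.355 Ω
V = IR = 14.6 × 3.355 = 49.0 V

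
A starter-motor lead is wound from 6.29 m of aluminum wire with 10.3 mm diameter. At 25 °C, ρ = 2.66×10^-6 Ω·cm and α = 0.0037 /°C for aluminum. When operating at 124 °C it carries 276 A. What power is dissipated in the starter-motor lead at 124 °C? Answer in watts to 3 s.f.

ρ = 2.66×10^-6 Ω·cm = 2.66×10^-8 Ω·m
A = π(d/2)² = π(5.1500e-03 m)² = 8.332e-05 m²
R₍25₎ = ρL/A = (2.66×10^-8)(6.29)/(8.332e-05) = 0.002008 Ω
R₍124₎ = R₍25₎(1 + αΔT) = 0.002008 × (1 + 0.0037×99) = 0.002744 Ω
P = I²R = (276)² × 0.002744 = 209 W

209 W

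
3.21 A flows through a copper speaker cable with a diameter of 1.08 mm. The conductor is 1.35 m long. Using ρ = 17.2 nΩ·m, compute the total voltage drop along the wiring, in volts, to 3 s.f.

0.0814 V

ρ = 17.2 nΩ·m = 1.72×10^-8 Ω·m
A = π(d/2)² = π(5.4000e-04 m)² = 9.161e-07 m²
R = ρL/A = (1.72×10^-8)(1.35)/(9.161e-07) = 0.02535 Ω
V = IR = 3.21 × 0.02535 = 0.0814 V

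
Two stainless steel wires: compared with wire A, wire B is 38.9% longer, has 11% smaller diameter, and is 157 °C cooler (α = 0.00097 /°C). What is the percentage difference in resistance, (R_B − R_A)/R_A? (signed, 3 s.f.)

48.7%

R ∝ ρL/d² with ρ ∝ (1+αΔT), so R_B/R_A = (1 + 38.9/100) × (1 − 11/100)⁻² × (1 − 0.00097×157)
= 1.389 × 1.262 × 0.8477 = 1.486
(R_B − R_A)/R_A = 1.486 − 1 = 48.7%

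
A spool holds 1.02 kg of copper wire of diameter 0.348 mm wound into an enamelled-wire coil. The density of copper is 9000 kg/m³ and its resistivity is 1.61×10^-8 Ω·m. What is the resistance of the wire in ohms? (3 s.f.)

A = π(d/2)² = π(1.7400e-04 m)² = 9.5115e-08 m²
L = m/(density·A) = 1.02/(9000×9.5115e-08) = 1192 m
R = ρL/A = (1.61×10^-8)(1192)/(9.5115e-08) = 202 Ω

202 Ω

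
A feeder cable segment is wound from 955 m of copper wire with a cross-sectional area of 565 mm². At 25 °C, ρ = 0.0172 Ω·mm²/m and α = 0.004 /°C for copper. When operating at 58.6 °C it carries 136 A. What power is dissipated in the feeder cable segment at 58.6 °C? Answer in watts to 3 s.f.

610 W

ρ = 0.0172 Ω·mm²/m = 1.72×10^-8 Ω·m
A = 565 mm² = 5.650e-04 m²
R₍25₎ = ρL/A = (1.72×10^-8)(955)/(5.650e-04) = 0.02907 Ω
R₍58.6₎ = R₍25₎(1 + αΔT) = 0.02907 × (1 + 0.004×33.6) = 0.03298 Ω
P = I²R = (136)² × 0.03298 = 610 W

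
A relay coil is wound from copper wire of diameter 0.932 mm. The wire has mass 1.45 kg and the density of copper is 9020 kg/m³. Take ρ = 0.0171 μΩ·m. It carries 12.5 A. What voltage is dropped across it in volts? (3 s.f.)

ρ = 0.0171 μΩ·m = 1.71×10^-8 Ω·m
A = π(d/2)² = π(4.6600e-04 m)² = 6.8222e-07 m²
L = m/(density·A) = 1.45/(9020×6.8222e-07) = 235.6 m
R = ρL/A = (1.71×10^-8)(235.6)/(6.8222e-07) = 5.906 Ω
V = IR = 12.5 × 5.906 = 73.8 V

73.8 V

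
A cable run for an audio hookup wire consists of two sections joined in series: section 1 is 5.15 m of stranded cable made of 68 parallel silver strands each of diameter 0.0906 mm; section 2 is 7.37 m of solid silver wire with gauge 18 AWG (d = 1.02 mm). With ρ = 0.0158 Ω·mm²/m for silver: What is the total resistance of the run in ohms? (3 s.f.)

ρ = 0.0158 Ω·mm²/m = 1.58×10^-8 Ω·m
Section 1: A_strand = π(4.5300e-05)² = 6.447e-09 m²; R₁ = ρL/(N·A_s) = (1.58×10^-8)(5.15)/(68×6.447e-09) = 0.1856 Ω
Section 2: A = π(1.02/2 mm)² = π(5.1000e-04 m)² = 8.171e-07 m²
R₂ = (1.58×10^-8)(7.37)/(8.171e-07) = 0.1425 Ω
R = R₁ + R₂ = 0.328 Ω

0.328 Ω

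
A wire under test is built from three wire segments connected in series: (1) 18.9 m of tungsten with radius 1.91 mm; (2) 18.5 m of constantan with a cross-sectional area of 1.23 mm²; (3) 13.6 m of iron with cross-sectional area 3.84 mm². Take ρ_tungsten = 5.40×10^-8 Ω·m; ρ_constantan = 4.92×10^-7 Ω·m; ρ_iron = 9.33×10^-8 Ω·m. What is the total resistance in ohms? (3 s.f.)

Seg 1: A = πr² = π(1.9100e-03 m)² = 1.146e-05 m²
R_1 = (5.40×10^-8)(18.9)/(1.146e-05) = 0.08905 Ω
Seg 2: A = 1.23 mm² = 1.230e-06 m²
R_2 = (4.92×10^-7)(18.5)/(1.230e-06) = 7.4 Ω
Seg 3: A = 3.84 mm² = 3.840e-06 m²
R_3 = (9.33×10^-8)(13.6)/(3.840e-06) = 0.3304 Ω
R_total = R_1 + R_2 + R_3 = 7.82 Ω

7.82 Ω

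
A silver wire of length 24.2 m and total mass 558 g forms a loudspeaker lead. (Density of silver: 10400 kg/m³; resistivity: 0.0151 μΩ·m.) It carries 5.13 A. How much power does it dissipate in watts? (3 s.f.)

4.34 W

ρ = 0.0151 μΩ·m = 1.51×10^-8 Ω·m
A = m/(density·L) = 0.558/(10400×24.2) = 2.2171e-06 m²
R = ρL/A = (1.51×10^-8)(24.2)/(2.2171e-06) = 0.1648 Ω
P = I²R = (5.13)² × 0.1648 = 4.34 W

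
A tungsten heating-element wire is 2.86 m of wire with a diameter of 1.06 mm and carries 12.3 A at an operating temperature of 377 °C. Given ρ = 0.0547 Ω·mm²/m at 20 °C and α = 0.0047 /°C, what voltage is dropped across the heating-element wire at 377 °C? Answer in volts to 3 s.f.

5.84 V

ρ = 0.0547 Ω·mm²/m = 5.47×10^-8 Ω·m
A = π(d/2)² = π(5.3000e-04 m)² = 8.825e-07 m²
R₍20₎ = ρL/A = (5.47×10^-8)(2.86)/(8.825e-07) = 0.1773 Ω
R₍377₎ = R₍20₎(1 + αΔT) = 0.1773 × (1 + 0.0047×357) = 0.4747 Ω
V = IR = 12.3 × 0.4747 = 5.84 V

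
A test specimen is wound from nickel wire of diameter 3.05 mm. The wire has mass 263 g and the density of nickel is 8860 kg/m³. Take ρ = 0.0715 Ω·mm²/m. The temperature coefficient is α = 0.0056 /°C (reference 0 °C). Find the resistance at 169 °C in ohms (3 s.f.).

ρ = 0.0715 Ω·mm²/m = 7.15×10^-8 Ω·m
A = π(d/2)² = π(1.5250e-03 m)² = 7.3062e-06 m²
L = m/(density·A) = 0.263/(8860×7.3062e-06) = 4.063 m
R = ρL/A = (7.15×10^-8)(4.063)/(7.3062e-06) = 0.03976 Ω
R(169 °C) = 0.03976 × (1 + 0.0056×169) = 0.0774 Ω

0.0774 Ω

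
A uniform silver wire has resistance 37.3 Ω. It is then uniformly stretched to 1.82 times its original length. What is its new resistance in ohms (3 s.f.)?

124 Ω

Volume constant ⇒ A' = A/k with k = 1.82. R' = ρ(kL)/(A/k) = k²R.
R' = 3.312 × 37.3 = 124 Ω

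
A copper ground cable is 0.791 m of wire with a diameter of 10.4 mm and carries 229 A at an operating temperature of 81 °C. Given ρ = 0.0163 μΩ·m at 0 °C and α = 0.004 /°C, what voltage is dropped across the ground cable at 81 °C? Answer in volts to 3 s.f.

ρ = 0.0163 μΩ·m = 1.63×10^-8 Ω·m
A = π(d/2)² = π(5.2000e-03 m)² = 8.495e-05 m²
R₍0₎ = ρL/A = (1.63×10^-8)(0.791)/(8.495e-05) = 1.518×10^-4 Ω
R₍81₎ = R₍0₎(1 + αΔT) = 1.518×10^-4 × (1 + 0.004×81) = 2.010×10^-4 Ω
V = IR = 229 × 2.010×10^-4 = 0.0460 V

0.0460 V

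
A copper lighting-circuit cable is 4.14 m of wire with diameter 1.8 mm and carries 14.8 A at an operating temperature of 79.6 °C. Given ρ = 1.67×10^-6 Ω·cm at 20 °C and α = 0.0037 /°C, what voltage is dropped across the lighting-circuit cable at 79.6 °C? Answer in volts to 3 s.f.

0.491 V

ρ = 1.67×10^-6 Ω·cm = 1.67×10^-8 Ω·m
A = π(d/2)² = π(9.0000e-04 m)² = 2.545e-06 m²
R₍20₎ = ρL/A = (1.67×10^-8)(4.14)/(2.545e-06) = 0.02717 Ω
R₍79.6₎ = R₍20₎(1 + αΔT) = 0.02717 × (1 + 0.0037×59.6) = 0.03316 Ω
V = IR = 14.8 × 0.03316 = 0.491 V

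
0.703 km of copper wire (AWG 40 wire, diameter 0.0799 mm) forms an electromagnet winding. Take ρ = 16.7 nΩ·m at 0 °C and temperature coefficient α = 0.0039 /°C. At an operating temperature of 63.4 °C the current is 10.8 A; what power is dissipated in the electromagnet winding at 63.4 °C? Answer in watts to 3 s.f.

ρ = 16.7 nΩ·m = 1.67×10^-8 Ω·m
A = π(0.0799/2 mm)² = π(3.9950e-05 m)² = 5.014e-09 m²
R₍0₎ = ρL/A = (1.67×10^-8)(703)/(5.014e-09) = 2341 Ω
R₍63.4₎ = R₍0₎(1 + αΔT) = 2341 × (1 + 0.0039×63.4) = 2920 Ω
P = I²R = (10.8)² × 2920 = 3.41×10^5 W

3.41×10^5 W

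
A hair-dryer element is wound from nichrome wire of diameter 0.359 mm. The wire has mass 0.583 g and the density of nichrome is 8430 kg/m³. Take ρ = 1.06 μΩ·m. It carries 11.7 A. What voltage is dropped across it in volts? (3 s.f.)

83.7 V

ρ = 1.06 μΩ·m = 1.06×10^-6 Ω·m
A = π(d/2)² = π(1.7950e-04 m)² = 1.0122e-07 m²
L = m/(density·A) = 5.830×10^-4/(8430×1.0122e-07) = 0.6832 m
R = ρL/A = (1.06×10^-6)(0.6832)/(1.0122e-07) = 7.155 Ω
V = IR = 11.7 × 7.155 = 83.7 V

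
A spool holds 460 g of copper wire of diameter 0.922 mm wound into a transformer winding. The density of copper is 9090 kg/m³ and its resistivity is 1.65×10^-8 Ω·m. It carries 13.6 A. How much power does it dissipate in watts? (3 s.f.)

A = π(d/2)² = π(4.6100e-04 m)² = 6.6765e-07 m²
L = m/(density·A) = 0.46/(9090×6.6765e-07) = 75.8 m
R = ρL/A = (1.65×10^-8)(75.8)/(6.6765e-07) = 1.873 Ω
P = I²R = (13.6)² × 1.873 = 346 W

346 W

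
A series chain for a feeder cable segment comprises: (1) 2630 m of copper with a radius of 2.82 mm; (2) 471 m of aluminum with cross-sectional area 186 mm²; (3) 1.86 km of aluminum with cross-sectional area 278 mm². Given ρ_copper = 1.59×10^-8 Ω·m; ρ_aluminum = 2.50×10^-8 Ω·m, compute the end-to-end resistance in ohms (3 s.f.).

1.90 Ω

Seg 1: A = πr² = π(2.8200e-03 m)² = 2.498e-05 m²
R_1 = (1.59×10^-8)(2630)/(2.498e-05) = 1.674 Ω
Seg 2: A = 186 mm² = 1.860e-04 m²
R_2 = (2.50×10^-8)(471)/(1.860e-04) = 0.06331 Ω
Seg 3: A = 278 mm² = 2.780e-04 m²
R_3 = (2.50×10^-8)(1860)/(2.780e-04) = 0.1673 Ω
R_total = R_1 + R_2 + R_3 = 1.90 Ω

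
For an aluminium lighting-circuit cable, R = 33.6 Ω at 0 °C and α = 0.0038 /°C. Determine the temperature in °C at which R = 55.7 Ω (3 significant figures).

173 °C

R = R₀(1 + α(T − T₀)) ⇒ T = T₀ + (R/R₀ − 1)/α
T = 0 + (55.7/33.6 − 1)/0.0038 = 0 + (0.6577)/0.0038 = 173 °C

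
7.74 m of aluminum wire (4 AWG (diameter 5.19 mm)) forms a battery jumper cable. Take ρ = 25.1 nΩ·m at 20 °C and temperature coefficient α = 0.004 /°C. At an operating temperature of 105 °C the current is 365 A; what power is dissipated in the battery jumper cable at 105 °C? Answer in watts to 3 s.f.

1640 W

ρ = 25.1 nΩ·m = 2.51×10^-8 Ω·m
A = π(5.19/2 mm)² = π(2.5950e-03 m)² = 2.116e-05 m²
R₍20₎ = ρL/A = (2.51×10^-8)(7.74)/(2.116e-05) = 0.009183 Ω
R₍105₎ = R₍20₎(1 + αΔT) = 0.009183 × (1 + 0.004×85) = 0.01231 Ω
P = I²R = (365)² × 0.01231 = 1640 W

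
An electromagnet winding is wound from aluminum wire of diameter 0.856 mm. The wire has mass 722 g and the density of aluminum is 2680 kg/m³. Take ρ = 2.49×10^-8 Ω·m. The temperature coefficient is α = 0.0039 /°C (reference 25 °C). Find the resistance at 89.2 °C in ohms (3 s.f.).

A = π(d/2)² = π(4.2800e-04 m)² = 5.7549e-07 m²
L = m/(density·A) = 0.722/(2680×5.7549e-07) = 468.1 m
R = ρL/A = (2.49×10^-8)(468.1)/(5.7549e-07) = 20.25 Ω
R(89.2 °C) = 20.25 × (1 + 0.0039×64.2) = 25.3 Ω

25.3 Ω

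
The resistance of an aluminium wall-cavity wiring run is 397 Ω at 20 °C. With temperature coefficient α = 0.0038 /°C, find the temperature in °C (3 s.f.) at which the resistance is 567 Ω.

R = R₀(1 + α(T − T₀)) ⇒ T = T₀ + (R/R₀ − 1)/α
T = 20 + (567/397 − 1)/0.0038 = 20 + (0.4282)/0.0038 = 133 °C

133 °C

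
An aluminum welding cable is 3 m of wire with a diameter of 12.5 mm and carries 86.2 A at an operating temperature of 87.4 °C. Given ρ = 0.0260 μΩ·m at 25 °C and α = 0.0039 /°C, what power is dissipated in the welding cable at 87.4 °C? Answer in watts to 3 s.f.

ρ = 0.0260 μΩ·m = 2.60×10^-8 Ω·m
A = π(d/2)² = π(6.2500e-03 m)² = 1.227e-04 m²
R₍25₎ = ρL/A = (2.60×10^-8)(3)/(1.227e-04) = 6.356×10^-4 Ω
R₍87.4₎ = R₍25₎(1 + αΔT) = 6.356×10^-4 × (1 + 0.0039×62.4) = 7.903×10^-4 Ω
P = I²R = (86.2)² × 7.903×10^-4 = 5.87 W

5.87 W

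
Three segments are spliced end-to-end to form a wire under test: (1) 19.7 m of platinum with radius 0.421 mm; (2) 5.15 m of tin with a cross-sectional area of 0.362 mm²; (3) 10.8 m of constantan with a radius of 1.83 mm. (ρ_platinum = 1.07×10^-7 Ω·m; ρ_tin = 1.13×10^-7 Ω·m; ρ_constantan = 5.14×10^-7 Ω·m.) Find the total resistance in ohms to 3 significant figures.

Seg 1: A = πr² = π(4.2100e-04 m)² = 5.568e-07 m²
R_1 = (1.07×10^-7)(19.7)/(5.568e-07) = 3.786 Ω
Seg 2: A = 0.362 mm² = 3.620e-07 m²
R_2 = (1.13×10^-7)(5.15)/(3.620e-07) = 1.608 Ω
Seg 3: A = πr² = π(1.8300e-03 m)² = 1.052e-05 m²
R_3 = (5.14×10^-7)(10.8)/(1.052e-05) = 0.5276 Ω
R_total = R_1 + R_2 + R_3 = 5.92 Ω

5.92 Ω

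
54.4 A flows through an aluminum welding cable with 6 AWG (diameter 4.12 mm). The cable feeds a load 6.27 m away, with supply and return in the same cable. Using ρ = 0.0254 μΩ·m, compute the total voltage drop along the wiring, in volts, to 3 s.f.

ρ = 0.0254 μΩ·m = 2.54×10^-8 Ω·m
A = π(4.12/2 mm)² = π(2.0600e-03 m)² = 1.333e-05 m²
Total conductor length (both ways) L = 2 × 6.27 = 12.54 m
R = ρL/A = (2.54×10^-8)(12.54)/(1.333e-05) = 0.02389 Ω
V = IR = 54.4 × 0.02389 = 1.30 V

1.30 V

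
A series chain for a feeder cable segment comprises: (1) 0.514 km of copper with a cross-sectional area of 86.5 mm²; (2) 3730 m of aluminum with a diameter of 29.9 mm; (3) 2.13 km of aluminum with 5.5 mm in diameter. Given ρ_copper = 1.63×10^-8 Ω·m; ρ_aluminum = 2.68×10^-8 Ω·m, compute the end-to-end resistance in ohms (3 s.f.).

Seg 1: A = 86.5 mm² = 8.650e-05 m²
R_1 = (1.63×10^-8)(514)/(8.650e-05) = 0.09686 Ω
Seg 2: A = π(d/2)² = π(1.4950e-02 m)² = 7.022e-04 m²
R_2 = (2.68×10^-8)(3730)/(7.022e-04) = 0.1424 Ω
Seg 3: A = π(d/2)² = π(2.7500e-03 m)² = 2.376e-05 m²
R_3 = (2.68×10^-8)(2130)/(2.376e-05) = 2.403 Ω
R_total = R_1 + R_2 + R_3 = 2.64 Ω

2.64 Ω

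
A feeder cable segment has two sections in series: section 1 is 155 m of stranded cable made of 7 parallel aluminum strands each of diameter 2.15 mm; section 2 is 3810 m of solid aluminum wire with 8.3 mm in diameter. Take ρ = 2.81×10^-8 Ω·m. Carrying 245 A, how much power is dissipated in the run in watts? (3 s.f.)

1.29×10^5 W

Section 1: A_strand = π(1.0750e-03)² = 3.631e-06 m²; R₁ = ρL/(N·A_s) = (2.81×10^-8)(155)/(7×3.631e-06) = 0.1714 Ω
Section 2: A = π(d/2)² = π(4.1500e-03 m)² = 5.411e-05 m²
R₂ = (2.81×10^-8)(3810)/(5.411e-05) = 1.979 Ω
R = R₁ + R₂ = 2.15 Ω
P = I²R = (245)² × 2.15 = 1.29×10^5 W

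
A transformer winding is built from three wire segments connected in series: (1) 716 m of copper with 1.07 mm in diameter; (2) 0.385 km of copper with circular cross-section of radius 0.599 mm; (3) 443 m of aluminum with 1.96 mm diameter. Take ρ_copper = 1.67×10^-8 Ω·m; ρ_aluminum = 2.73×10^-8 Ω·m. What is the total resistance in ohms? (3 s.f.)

23.0 Ω

Seg 1: A = π(d/2)² = π(5.3500e-04 m)² = 8.992e-07 m²
R_1 = (1.67×10^-8)(716)/(8.992e-07) = 13.3 Ω
Seg 2: A = πr² = π(5.9900e-04 m)² = 1.127e-06 m²
R_2 = (1.67×10^-8)(385)/(1.127e-06) = 5.704 Ω
Seg 3: A = π(d/2)² = π(9.8000e-04 m)² = 3.017e-06 m²
R_3 = (2.73×10^-8)(443)/(3.017e-06) = 4.008 Ω
R_total = R_1 + R_2 + R_3 = 23.0 Ω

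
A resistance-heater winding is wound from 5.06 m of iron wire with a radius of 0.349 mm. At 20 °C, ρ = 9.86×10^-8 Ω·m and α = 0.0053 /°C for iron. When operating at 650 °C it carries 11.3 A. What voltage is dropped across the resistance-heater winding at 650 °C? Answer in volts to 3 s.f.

63.9 V

A = πr² = π(3.4900e-04 m)² = 3.826e-07 m²
R₍20₎ = ρL/A = (9.86×10^-8)(5.06)/(3.826e-07) = 1.304 Ω
R₍650₎ = R₍20₎(1 + αΔT) = 1.304 × (1 + 0.0053×630) = 5.657 Ω
V = IR = 11.3 × 5.657 = 63.9 V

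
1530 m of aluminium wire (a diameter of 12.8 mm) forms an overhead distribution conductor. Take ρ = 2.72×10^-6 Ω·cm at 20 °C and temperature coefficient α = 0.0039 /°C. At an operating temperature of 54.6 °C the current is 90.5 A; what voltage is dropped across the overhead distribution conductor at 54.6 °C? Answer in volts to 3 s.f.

33.2 V

ρ = 2.72×10^-6 Ω·cm = 2.72×10^-8 Ω·m
A = π(d/2)² = π(6.4000e-03 m)² = 1.287e-04 m²
R₍20₎ = ρL/A = (2.72×10^-8)(1530)/(1.287e-04) = 0.3234 Ω
R₍54.6₎ = R₍20₎(1 + αΔT) = 0.3234 × (1 + 0.0039×34.6) = 0.367 Ω
V = IR = 90.5 × 0.367 = 33.2 V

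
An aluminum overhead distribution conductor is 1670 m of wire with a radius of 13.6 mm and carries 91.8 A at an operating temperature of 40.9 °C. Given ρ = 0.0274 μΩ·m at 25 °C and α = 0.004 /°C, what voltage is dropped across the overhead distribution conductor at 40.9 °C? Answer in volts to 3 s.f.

7.69 V

ρ = 0.0274 μΩ·m = 2.74×10^-8 Ω·m
A = πr² = π(1.3600e-02 m)² = 5.811e-04 m²
R₍25₎ = ρL/A = (2.74×10^-8)(1670)/(5.811e-04) = 0.07875 Ω
R₍40.9₎ = R₍25₎(1 + αΔT) = 0.07875 × (1 + 0.004×15.9) = 0.08376 Ω
V = IR = 91.8 × 0.08376 = 7.69 V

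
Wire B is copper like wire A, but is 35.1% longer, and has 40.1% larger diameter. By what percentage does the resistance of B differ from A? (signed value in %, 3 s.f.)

R ∝ L/d², so R_B/R_A = (1 + 35.1/100) × (1 + 40.1/100)⁻²
= 1.351 × 0.5095 = 0.6883
(R_B − R_A)/R_A = 0.6883 − 1 = -31.2%

-31.2%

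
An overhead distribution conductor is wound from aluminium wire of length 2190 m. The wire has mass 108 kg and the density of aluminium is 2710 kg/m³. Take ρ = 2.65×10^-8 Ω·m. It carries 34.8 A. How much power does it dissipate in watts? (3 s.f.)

3860 W

A = m/(density·L) = 108/(2710×2190) = 1.8197e-05 m²
R = ρL/A = (2.65×10^-8)(2190)/(1.8197e-05) = 3.189 Ω
P = I²R = (34.8)² × 3.189 = 3860 W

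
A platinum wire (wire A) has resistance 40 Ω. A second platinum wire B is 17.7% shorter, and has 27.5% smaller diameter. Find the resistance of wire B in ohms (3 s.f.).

R ∝ L/d², so R_B/R_A = (1 − 17.7/100) × (1 − 27.5/100)⁻²
= 0.823 × 1.903 = 1.566
R_B = 1.566 × 40 = 62.6 Ω

62.6 Ω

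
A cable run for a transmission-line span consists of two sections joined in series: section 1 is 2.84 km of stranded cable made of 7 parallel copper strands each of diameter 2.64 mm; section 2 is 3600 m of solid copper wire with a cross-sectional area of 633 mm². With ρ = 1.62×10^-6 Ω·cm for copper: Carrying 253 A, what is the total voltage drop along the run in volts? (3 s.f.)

ρ = 1.62×10^-6 Ω·cm = 1.62×10^-8 Ω·m
Section 1: A_strand = π(1.3200e-03)² = 5.474e-06 m²; R₁ = ρL/(N·A_s) = (1.62×10^-8)(2840)/(7×5.474e-06) = 1.201 Ω
Section 2: A = 633 mm² = 6.330e-04 m²
R₂ = (1.62×10^-8)(3600)/(6.330e-04) = 0.09213 Ω
R = R₁ + R₂ = 1.293 Ω
V = IR = 253 × 1.293 = 327 V

327 V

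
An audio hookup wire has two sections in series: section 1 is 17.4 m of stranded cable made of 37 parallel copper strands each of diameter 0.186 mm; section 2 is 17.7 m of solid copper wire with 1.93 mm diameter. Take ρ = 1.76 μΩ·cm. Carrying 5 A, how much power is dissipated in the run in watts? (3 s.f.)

ρ = 1.76 μΩ·cm = 1.76×10^-8 Ω·m
Section 1: A_strand = π(9.3000e-05)² = 2.717e-08 m²; R₁ = ρL/(N·A_s) = (1.76×10^-8)(17.4)/(37×2.717e-08) = 0.3046 Ω
Section 2: A = π(d/2)² = π(9.6500e-04 m)² = 2.926e-06 m²
R₂ = (1.76×10^-8)(17.7)/(2.926e-06) = 0.1065 Ω
R = R₁ + R₂ = 0.4111 Ω
P = I²R = (5)² × 0.4111 = 10.3 W

10.3 W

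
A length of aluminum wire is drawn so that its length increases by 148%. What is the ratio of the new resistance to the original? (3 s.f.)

k = 1 + 148/100 = 2.48; volume constant ⇒ A' = A/k, so R' = k²R.
Factor = 6.15

6.15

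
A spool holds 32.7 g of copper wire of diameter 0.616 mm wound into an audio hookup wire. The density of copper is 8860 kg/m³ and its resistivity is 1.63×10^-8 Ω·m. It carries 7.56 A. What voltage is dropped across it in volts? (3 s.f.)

A = π(d/2)² = π(3.0800e-04 m)² = 2.9802e-07 m²
L = m/(density·A) = 0.0327/(8860×2.9802e-07) = 12.38 m
R = ρL/A = (1.63×10^-8)(12.38)/(2.9802e-07) = 0.6773 Ω
V = IR = 7.56 × 0.6773 = 5.12 V

5.12 V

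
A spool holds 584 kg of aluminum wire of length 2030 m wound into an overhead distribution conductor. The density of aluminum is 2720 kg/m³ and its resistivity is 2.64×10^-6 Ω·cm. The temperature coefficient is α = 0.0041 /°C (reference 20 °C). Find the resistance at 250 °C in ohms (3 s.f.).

ρ = 2.64×10^-6 Ω·cm = 2.64×10^-8 Ω·m
A = m/(density·L) = 584/(2720×2030) = 1.0577e-04 m²
R = ρL/A = (2.64×10^-8)(2030)/(1.0577e-04) = 0.5067 Ω
R(250 °C) = 0.5067 × (1 + 0.0041×230) = 0.985 Ω

0.985 Ω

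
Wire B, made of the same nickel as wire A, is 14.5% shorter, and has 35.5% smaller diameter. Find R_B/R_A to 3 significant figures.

R ∝ L/d², so R_B/R_A = (1 − 14.5/100) × (1 − 35.5/100)⁻²
= 0.855 × 2.404 = 2.06

2.06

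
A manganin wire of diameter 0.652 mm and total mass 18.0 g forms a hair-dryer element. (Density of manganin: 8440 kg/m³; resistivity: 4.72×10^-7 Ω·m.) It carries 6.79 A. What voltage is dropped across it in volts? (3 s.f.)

A = π(d/2)² = π(3.2600e-04 m)² = 3.3388e-07 m²
L = m/(density·A) = 0.018/(8440×3.3388e-07) = 6.388 m
R = ρL/A = (4.72×10^-7)(6.388)/(3.3388e-07) = 9.03 Ω
V = IR = 6.79 × 9.03 = 61.3 V

61.3 V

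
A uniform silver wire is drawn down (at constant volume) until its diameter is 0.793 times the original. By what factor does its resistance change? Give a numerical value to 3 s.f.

Volume constant ⇒ L' = L/r² with r = 0.793. R' = ρL'/A' = ρ(L/r²)/(πr²d₀²/4) = R/r⁴.
Factor = 2.53

2.53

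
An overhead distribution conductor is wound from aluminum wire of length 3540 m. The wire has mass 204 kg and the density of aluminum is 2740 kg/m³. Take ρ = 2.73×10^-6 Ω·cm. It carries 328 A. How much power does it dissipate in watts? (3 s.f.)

4.94×10^5 W

ρ = 2.73×10^-6 Ω·cm = 2.73×10^-8 Ω·m
A = m/(density·L) = 204/(2740×3540) = 2.1032e-05 m²
R = ρL/A = (2.73×10^-8)(3540)/(2.1032e-05) = 4.595 Ω
P = I²R = (328)² × 4.595 = 4.94×10^5 W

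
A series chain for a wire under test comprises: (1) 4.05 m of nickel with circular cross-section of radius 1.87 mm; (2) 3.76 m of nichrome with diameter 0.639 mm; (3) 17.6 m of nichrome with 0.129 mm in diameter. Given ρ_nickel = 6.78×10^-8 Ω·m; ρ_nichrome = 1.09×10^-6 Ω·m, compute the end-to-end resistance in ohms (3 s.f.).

Seg 1: A = πr² = π(1.8700e-03 m)² = 1.099e-05 m²
R_1 = (6.78×10^-8)(4.05)/(1.099e-05) = 0.02499 Ω
Seg 2: A = π(d/2)² = π(3.1950e-04 m)² = 3.207e-07 m²
R_2 = (1.09×10^-6)(3.76)/(3.207e-07) = 12.78 Ω
Seg 3: A = π(d/2)² = π(6.4500e-05 m)² = 1.307e-08 m²
R_3 = (1.09×10^-6)(17.6)/(1.307e-08) = 1468 Ω
R_total = R_1 + R_2 + R_3 = 1480 Ω

1480 Ω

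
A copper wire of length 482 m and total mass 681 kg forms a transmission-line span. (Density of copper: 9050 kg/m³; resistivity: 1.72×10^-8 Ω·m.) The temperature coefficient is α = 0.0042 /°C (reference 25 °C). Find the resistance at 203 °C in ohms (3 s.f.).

A = m/(density·L) = 681/(9050×482) = 1.5612e-04 m²
R = ρL/A = (1.72×10^-8)(482)/(1.5612e-04) = 0.0531 Ω
R(203 °C) = 0.0531 × (1 + 0.0042×178) = 0.0928 Ω

0.0928 Ω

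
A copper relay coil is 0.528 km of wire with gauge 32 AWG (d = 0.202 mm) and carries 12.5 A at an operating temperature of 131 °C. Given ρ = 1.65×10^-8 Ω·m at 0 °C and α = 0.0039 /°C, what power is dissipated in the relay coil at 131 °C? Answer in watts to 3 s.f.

A = π(0.202/2 mm)² = π(1.0100e-04 m)² = 3.205e-08 m²
R₍0₎ = ρL/A = (1.65×10^-8)(528)/(3.205e-08) = 271.8 Ω
R₍131₎ = R₍0₎(1 + αΔT) = 271.8 × (1 + 0.0039×131) = 410.7 Ω
P = I²R = (12.5)² × 410.7 = 64200 W

64200 W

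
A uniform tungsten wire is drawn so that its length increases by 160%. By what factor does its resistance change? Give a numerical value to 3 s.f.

6.76

k = 1 + 160/100 = 2.6; volume constant ⇒ A' = A/k, so R' = k²R.
Factor = 6.76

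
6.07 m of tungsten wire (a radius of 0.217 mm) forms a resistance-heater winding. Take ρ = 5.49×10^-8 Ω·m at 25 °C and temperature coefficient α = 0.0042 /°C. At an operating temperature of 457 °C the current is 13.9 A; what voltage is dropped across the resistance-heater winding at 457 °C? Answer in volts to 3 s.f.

A = πr² = π(2.1700e-04 m)² = 1.479e-07 m²
R₍25₎ = ρL/A = (5.49×10^-8)(6.07)/(1.479e-07) = 2.253 Ω
R₍457₎ = R₍25₎(1 + αΔT) = 2.253 × (1 + 0.0042×432) = 6.34 Ω
V = IR = 13.9 × 6.34 = 88.1 V

88.1 V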